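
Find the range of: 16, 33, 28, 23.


Max = 33, Min = 16
Range = 33 - 16 = 17

Range = 17


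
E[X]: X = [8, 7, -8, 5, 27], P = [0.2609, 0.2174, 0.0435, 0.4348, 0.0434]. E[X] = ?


E[X] = 8*0.2609 + 7*0.2174 - 8*0.0435 + 5*0.4348 + 27*0.0434
= 2.0872 + 1.5218 - 0.3480 + 2.1740 + 1.1718
= 6.6068

E[X] = 6.6068


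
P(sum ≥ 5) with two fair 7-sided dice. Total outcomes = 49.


Total outcomes = 7×7 = 49
Favorable (sum ≥ 5): 43
P = 43/49 = 0.8776

P = 0.8776


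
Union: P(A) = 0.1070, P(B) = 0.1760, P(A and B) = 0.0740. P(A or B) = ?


P(A∪B) = 0.1070 + 0.1760 - 0.0740
= 0.2830 - 0.0740
= 0.2090

P(A∪B) = 0.2090


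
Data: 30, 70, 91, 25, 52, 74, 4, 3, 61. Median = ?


Sorted: 3, 4, 25, 30, 52, 61, 70, 74, 91
n = 9 (odd)
Middle value = 52

Median = 52


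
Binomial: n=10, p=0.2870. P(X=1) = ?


C(10,1) = 10
p^1 = 0.287000
(1-p)^9 = 0.047622
P = 10 * 0.287000 * 0.047622 = 0.1367

P(X=1) = 0.1367


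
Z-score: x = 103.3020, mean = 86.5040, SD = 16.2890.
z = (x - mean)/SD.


z = (103.3020 - 86.5040)/16.2890
= 16.7980/16.2890
= 1.0312

z = 1.0312


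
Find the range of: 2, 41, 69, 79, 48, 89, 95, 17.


Max = 95, Min = 2
Range = 95 - 2 = 93

Range = 93


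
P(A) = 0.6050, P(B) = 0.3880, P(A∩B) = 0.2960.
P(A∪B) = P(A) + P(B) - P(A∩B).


P(A∪B) = 0.6050 + 0.3880 - 0.2960
= 0.9930 - 0.2960
= 0.6970

P(A∪B) = 0.6970


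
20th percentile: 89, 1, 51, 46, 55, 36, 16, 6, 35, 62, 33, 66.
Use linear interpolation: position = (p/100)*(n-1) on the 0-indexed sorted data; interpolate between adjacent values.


Sorted: 1, 6, 16, 33, 35, 36, 46, 51, 55, 62, 66, 89
n = 12
Index = 20/100 * 11 = 2.2000
Lower = data[2] = 16, Upper = data[3] = 33
P20 = 16 + 0.2000*(17) = 19.4000

P20 = 19.4000


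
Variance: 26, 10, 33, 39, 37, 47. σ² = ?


Mean = 32.0000
Squared deviations: 36.0000, 484.0000, 1.0000, 49.0000, 25.0000, 225.0000
Sum = 820.0000
Variance = 820.0000/6 = 136.6667

Variance = 136.6667


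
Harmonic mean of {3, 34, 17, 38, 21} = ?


Sum of reciprocals = 1/3 + 1/34 + 1/17 + 1/38 + 1/21 = 0.495503
HM = 5/0.495503 = 10.0907

HM = 10.0907


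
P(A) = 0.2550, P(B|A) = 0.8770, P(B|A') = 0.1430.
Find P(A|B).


P(B) = P(B|A)*P(A) + P(B|A')*P(A')
= 0.8770*0.2550 + 0.1430*0.7450
= 0.223635 + 0.106535 = 0.330170
P(A|B) = 0.223635/0.330170 = 0.6773

P(A|B) = 0.6773


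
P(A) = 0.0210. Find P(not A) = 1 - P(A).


P(not A) = 1 - 0.0210 = 0.9790

P(not A) = 0.9790


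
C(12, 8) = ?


C(12,8) = 12!/(8! × 4!)
= 479001600/(40320 × 24)
= 495

C(12,8) = 495


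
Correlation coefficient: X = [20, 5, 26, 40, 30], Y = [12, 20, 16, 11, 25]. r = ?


Mean X = 24.2000, Mean Y = 16.8000
SD X = 11.600000, SD Y = 5.192302
Cov = -17.360000
r = -17.360000/(11.600000*5.192302) = -0.2882

r = -0.2882


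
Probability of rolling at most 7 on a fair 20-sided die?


Favorable outcomes (roll ≤ 7): 7
Total outcomes = 20
P = 7/20 = 0.3500

P = 0.3500


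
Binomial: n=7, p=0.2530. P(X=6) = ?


C(7,6) = 7
p^6 = 0.000262
(1-p)^1 = 0.747000
P = 7 * 0.000262 * 0.747000 = 0.0014

P(X=6) = 0.0014


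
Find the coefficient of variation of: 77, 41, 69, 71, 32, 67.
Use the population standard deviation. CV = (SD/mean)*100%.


Mean = 59.5000
SD = 16.7506
CV = (16.7506/59.5000)*100 = 28.1523%

CV = 28.1523%


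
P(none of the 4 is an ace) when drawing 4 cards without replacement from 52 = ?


P(no aces) = (48/52) × (47/51) × (46/50) × (45/49)
= 0.7187

P = 0.7187


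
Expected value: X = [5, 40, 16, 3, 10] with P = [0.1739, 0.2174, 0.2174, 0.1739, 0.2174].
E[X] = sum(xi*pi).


E[X] = 5*0.1739 + 40*0.2174 + 16*0.2174 + 3*0.1739 + 10*0.2174
= 0.8695 + 8.6960 + 3.4784 + 0.5217 + 2.1740
= 15.7396

E[X] = 15.7396


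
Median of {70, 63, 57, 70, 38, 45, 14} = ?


Sorted: 14, 38, 45, 57, 63, 70, 70
n = 7 (odd)
Middle value = 57

Median = 57


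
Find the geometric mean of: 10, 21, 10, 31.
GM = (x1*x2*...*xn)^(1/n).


Product = 10 × 21 × 10 × 31 = 65100
GM = 65100^(1/4) = 15.9733

GM = 15.9733


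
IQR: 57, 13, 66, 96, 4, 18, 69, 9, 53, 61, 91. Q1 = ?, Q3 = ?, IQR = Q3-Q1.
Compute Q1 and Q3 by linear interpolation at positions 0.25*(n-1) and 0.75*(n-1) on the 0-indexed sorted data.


Sorted: 4, 9, 13, 18, 53, 57, 61, 66, 69, 91, 96
Q1 (25th %ile) = 15.5000
Q3 (75th %ile) = 67.5000
IQR = 67.5000 - 15.5000 = 52.0000

IQR = 52.0000


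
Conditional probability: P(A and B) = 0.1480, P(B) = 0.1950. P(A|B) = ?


P(A|B) = 0.1480/0.1950 = 0.7590

P(A|B) = 0.7590


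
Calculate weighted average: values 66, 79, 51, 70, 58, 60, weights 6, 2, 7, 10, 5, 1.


Numerator = 66*6 + 79*2 + 51*7 + 70*10 + 58*5 + 60*1 = 1961
Denominator = 6 + 2 + 7 + 10 + 5 + 1 = 31
WM = 1961/31 = 63.2581

WM = 63.2581


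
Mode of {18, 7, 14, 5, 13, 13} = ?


Frequencies: 5:1, 7:1, 13:2, 14:1, 18:1
Max frequency = 2
Mode = 13

Mode = 13


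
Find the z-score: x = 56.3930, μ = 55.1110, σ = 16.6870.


z = (56.3930 - 55.1110)/16.6870
= 1.2820/16.6870
= 0.0768

z = 0.0768


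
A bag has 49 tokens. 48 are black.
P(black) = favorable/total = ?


P = 48/49 = 0.9796

P = 0.9796


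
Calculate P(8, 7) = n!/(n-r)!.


P(8,7) = 8!/1!
= 40320/1
= 40320

P(8,7) = 40320


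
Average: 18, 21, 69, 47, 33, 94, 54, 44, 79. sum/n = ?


Sum = 18 + 21 + 69 + 47 + 33 + 94 + 54 + 44 + 79 = 459
n = 9
Mean = 459/9 = 51.0000

Mean = 51.0000


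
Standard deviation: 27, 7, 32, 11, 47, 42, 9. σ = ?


Mean = 25.0000
Variance = 228.8571
SD = sqrt(228.8571) = 15.1280

SD = 15.1280


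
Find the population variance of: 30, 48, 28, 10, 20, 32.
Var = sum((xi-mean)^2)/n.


Mean = 28.0000
Squared deviations: 4.0000, 400.0000, 0, 324.0000, 64.0000, 16.0000
Sum = 808.0000
Variance = 808.0000/6 = 134.6667

Variance = 134.6667


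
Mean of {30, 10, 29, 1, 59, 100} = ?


Sum = 30 + 10 + 29 + 1 + 59 + 100 = 229
n = 6
Mean = 229/6 = 38.1667

Mean = 38.1667


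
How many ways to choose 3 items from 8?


C(8,3) = 8!/(3! × 5!)
= 40320/(6 × 120)
= 56

C(8,3) = 56


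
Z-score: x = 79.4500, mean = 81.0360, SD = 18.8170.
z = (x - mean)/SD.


z = (79.4500 - 81.0360)/18.8170
= -1.5860/18.8170
= -0.0843

z = -0.0843


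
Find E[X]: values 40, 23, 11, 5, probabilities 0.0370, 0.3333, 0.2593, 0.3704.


E[X] = 40*0.0370 + 23*0.3333 + 11*0.2593 + 5*0.3704
= 1.4800 + 7.6659 + 2.8523 + 1.8520
= 13.8502

E[X] = 13.8502


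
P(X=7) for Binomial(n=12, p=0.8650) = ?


C(12,7) = 792
p^7 = 0.362337
(1-p)^5 = 4.484033e-05
P = 792 * 0.362337 * 4.484033e-05 = 0.0129

P(X=7) = 0.0129


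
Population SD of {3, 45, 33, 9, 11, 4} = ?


Mean = 17.5000
Variance = 250.5833
SD = sqrt(250.5833) = 15.8298

SD = 15.8298


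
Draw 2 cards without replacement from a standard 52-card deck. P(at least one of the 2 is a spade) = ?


P(at least one) = 1 - P(none)
P(none) = (39/52) × (38/51) = 0.558824
P(at least one) = 1 - 0.558824 = 0.4412

P = 0.4412


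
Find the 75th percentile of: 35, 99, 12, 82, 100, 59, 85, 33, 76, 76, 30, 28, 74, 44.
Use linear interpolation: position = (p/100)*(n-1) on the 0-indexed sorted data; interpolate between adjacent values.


Sorted: 12, 28, 30, 33, 35, 44, 59, 74, 76, 76, 82, 85, 99, 100
n = 14
Index = 75/100 * 13 = 9.7500
Lower = data[9] = 76, Upper = data[10] = 82
P75 = 76 + 0.7500*(6) = 80.5000

P75 = 80.5000


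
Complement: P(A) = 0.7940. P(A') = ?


P(not A) = 1 - 0.7940 = 0.2060

P(not A) = 0.2060


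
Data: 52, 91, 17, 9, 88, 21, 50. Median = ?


Sorted: 9, 17, 21, 50, 52, 88, 91
n = 7 (odd)
Middle value = 50

Median = 50


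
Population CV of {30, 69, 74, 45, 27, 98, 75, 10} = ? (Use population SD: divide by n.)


Mean = 53.5000
SD = 28.1114
CV = (28.1114/53.5000)*100 = 52.5446%

CV = 52.5446%


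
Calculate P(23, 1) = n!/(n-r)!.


P(23,1) = 23!/22!
= 25852016738884976640000/1124000727777607680000
= 23

P(23,1) = 23


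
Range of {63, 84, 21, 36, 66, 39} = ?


Max = 84, Min = 21
Range = 84 - 21 = 63

Range = 63


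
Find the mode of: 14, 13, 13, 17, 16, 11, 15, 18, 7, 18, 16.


Frequencies: 7:1, 11:1, 13:2, 14:1, 15:1, 16:2, 17:1, 18:2
Max frequency = 2
Mode = 13, 16, 18

Mode = 13, 16, 18


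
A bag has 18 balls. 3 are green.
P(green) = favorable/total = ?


P = 3/18 = 0.1667

P = 0.1667


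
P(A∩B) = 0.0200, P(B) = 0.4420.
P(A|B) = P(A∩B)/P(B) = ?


P(A|B) = 0.0200/0.4420 = 0.0452

P(A|B) = 0.0452


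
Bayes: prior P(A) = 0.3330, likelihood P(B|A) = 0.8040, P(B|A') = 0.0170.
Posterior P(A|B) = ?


P(B) = P(B|A)*P(A) + P(B|A')*P(A')
= 0.8040*0.3330 + 0.0170*0.6670
= 0.267732 + 0.011339 = 0.279071
P(A|B) = 0.267732/0.279071 = 0.9594

P(A|B) = 0.9594


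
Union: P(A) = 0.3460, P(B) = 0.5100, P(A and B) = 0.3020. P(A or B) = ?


P(A∪B) = 0.3460 + 0.5100 - 0.3020
= 0.8560 - 0.3020
= 0.5540

P(A∪B) = 0.5540


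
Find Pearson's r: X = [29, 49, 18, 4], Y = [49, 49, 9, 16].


Mean X = 25.0000, Mean Y = 30.7500
SD X = 16.446884, SD Y = 18.417044
Cov = 243.250000
r = 243.250000/(16.446884*18.417044) = 0.8031

r = 0.8031


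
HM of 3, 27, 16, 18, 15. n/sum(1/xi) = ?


Sum of reciprocals = 1/3 + 1/27 + 1/16 + 1/18 + 1/15 = 0.555093
HM = 5/0.555093 = 9.0075

HM = 9.0075


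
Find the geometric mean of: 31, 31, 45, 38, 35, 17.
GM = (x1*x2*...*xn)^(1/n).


Product = 31 × 31 × 45 × 38 × 35 × 17 = 977769450
GM = 977769450^(1/6) = 31.5045

GM = 31.5045


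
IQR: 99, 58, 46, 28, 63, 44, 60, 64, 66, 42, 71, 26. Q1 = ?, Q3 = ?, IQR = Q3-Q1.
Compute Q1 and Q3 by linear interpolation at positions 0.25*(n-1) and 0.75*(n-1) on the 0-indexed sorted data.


Sorted: 26, 28, 42, 44, 46, 58, 60, 63, 64, 66, 71, 99
Q1 (25th %ile) = 43.5000
Q3 (75th %ile) = 64.5000
IQR = 64.5000 - 43.5000 = 21.0000

IQR = 21.0000


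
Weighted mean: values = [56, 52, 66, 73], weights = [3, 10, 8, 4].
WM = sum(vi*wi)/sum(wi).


Numerator = 56*3 + 52*10 + 66*8 + 73*4 = 1508
Denominator = 3 + 10 + 8 + 4 = 25
WM = 1508/25 = 60.3200

WM = 60.3200


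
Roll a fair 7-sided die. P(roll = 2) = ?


Favorable outcomes (roll = 2): 1
Total outcomes = 7
P = 1/7 = 0.1429

P = 0.1429


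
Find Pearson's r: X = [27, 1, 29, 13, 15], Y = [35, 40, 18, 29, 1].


Mean X = 17.0000, Mean Y = 24.6000
SD X = 10.198039, SD Y = 13.893884
Cov = -38.400000
r = -38.400000/(10.198039*13.893884) = -0.2710

r = -0.2710


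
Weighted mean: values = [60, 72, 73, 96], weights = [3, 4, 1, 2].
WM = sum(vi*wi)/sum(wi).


Numerator = 60*3 + 72*4 + 73*1 + 96*2 = 733
Denominator = 3 + 4 + 1 + 2 = 10
WM = 733/10 = 73.3000

WM = 73.3000


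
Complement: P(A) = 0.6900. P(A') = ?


P(not A) = 1 - 0.6900 = 0.3100

P(not A) = 0.3100


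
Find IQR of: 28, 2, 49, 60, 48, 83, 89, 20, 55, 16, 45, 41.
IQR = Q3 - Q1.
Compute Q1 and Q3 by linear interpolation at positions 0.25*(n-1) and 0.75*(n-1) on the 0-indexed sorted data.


Sorted: 2, 16, 20, 28, 41, 45, 48, 49, 55, 60, 83, 89
Q1 (25th %ile) = 26.0000
Q3 (75th %ile) = 56.2500
IQR = 56.2500 - 26.0000 = 30.2500

IQR = 30.2500


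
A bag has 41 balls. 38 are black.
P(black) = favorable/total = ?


P = 38/41 = 0.9268

P = 0.9268


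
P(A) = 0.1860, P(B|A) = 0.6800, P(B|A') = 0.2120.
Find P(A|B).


P(B) = P(B|A)*P(A) + P(B|A')*P(A')
= 0.6800*0.1860 + 0.2120*0.8140
= 0.126480 + 0.172568 = 0.299048
P(A|B) = 0.126480/0.299048 = 0.4229

P(A|B) = 0.4229


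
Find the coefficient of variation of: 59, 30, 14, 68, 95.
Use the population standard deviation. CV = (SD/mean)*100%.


Mean = 53.2000
SD = 28.5475
CV = (28.5475/53.2000)*100 = 53.6607%

CV = 53.6607%


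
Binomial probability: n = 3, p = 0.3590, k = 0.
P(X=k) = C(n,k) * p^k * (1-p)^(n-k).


C(3,0) = 1
p^0 = 1.000000
(1-p)^3 = 0.263375
P = 1 * 1.000000 * 0.263375 = 0.2634

P(X=0) = 0.2634


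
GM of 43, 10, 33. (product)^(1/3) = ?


Product = 43 × 10 × 33 = 14190
GM = 14190^(1/3) = 24.2100

GM = 24.2100


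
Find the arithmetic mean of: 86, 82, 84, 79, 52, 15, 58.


Sum = 86 + 82 + 84 + 79 + 52 + 15 + 58 = 456
n = 7
Mean = 456/7 = 65.1429

Mean = 65.1429


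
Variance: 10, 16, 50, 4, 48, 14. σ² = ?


Mean = 23.6667
Squared deviations: 186.7778, 58.7778, 693.4444, 386.7778, 592.1111, 93.4444
Sum = 2011.3333
Variance = 2011.3333/6 = 335.2222

Variance = 335.2222


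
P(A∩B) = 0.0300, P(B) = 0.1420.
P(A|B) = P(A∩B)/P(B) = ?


P(A|B) = 0.0300/0.1420 = 0.2113

P(A|B) = 0.2113


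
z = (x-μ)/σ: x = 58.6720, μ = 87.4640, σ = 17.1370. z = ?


z = (58.6720 - 87.4640)/17.1370
= -28.7920/17.1370
= -1.6801

z = -1.6801


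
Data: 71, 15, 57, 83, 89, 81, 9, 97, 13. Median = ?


Sorted: 9, 13, 15, 57, 71, 81, 83, 89, 97
n = 9 (odd)
Middle value = 71

Median = 71


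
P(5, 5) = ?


P(5,5) = 5!/0!
= 120/1
= 120

P(5,5) = 120


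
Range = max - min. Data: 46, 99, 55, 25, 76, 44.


Max = 99, Min = 25
Range = 99 - 25 = 74

Range = 74


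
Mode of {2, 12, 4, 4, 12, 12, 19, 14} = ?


Frequencies: 2:1, 4:2, 12:3, 14:1, 19:1
Max frequency = 3
Mode = 12

Mode = 12


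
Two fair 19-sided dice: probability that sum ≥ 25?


Total outcomes = 19×19 = 361
Favorable (sum ≥ 25): 105
P = 105/361 = 0.2909

P = 0.2909


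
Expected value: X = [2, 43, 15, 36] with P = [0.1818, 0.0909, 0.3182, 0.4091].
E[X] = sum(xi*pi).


E[X] = 2*0.1818 + 43*0.0909 + 15*0.3182 + 36*0.4091
= 0.3636 + 3.9087 + 4.7730 + 14.7276
= 23.7729

E[X] = 23.7729


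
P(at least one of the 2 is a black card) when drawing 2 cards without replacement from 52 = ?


P(at least one) = 1 - P(none)
P(none) = (26/52) × (25/51) = 0.245098
P(at least one) = 1 - 0.245098 = 0.7549

P = 0.7549


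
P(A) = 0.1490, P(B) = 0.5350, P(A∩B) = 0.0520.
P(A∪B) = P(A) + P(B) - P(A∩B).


P(A∪B) = 0.1490 + 0.5350 - 0.0520
= 0.6840 - 0.0520
= 0.6320

P(A∪B) = 0.6320


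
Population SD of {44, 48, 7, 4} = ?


Mean = 25.7500
Variance = 413.1875
SD = sqrt(413.1875) = 20.3270

SD = 20.3270


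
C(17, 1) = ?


C(17,1) = 17!/(1! × 16!)
= 355687428096000/(1 × 20922789888000)
= 17

C(17,1) = 17


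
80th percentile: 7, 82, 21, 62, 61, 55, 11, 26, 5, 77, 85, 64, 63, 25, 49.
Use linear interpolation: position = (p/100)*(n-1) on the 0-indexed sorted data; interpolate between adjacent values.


Sorted: 5, 7, 11, 21, 25, 26, 49, 55, 61, 62, 63, 64, 77, 82, 85
n = 15
Index = 80/100 * 14 = 11.2000
Lower = data[11] = 64, Upper = data[12] = 77
P80 = 64 + 0.2000*(13) = 66.6000

P80 = 66.6000


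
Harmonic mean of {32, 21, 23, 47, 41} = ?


Sum of reciprocals = 1/32 + 1/21 + 1/23 + 1/47 + 1/41 = 0.168014
HM = 5/0.168014 = 29.7594

HM = 29.7594


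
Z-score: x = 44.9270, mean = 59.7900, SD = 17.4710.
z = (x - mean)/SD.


z = (44.9270 - 59.7900)/17.4710
= -14.8630/17.4710
= -0.8507

z = -0.8507


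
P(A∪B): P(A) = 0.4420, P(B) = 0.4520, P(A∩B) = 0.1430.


P(A∪B) = 0.4420 + 0.4520 - 0.1430
= 0.8940 - 0.1430
= 0.7510

P(A∪B) = 0.7510


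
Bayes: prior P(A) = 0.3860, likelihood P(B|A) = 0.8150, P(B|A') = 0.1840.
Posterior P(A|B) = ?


P(B) = P(B|A)*P(A) + P(B|A')*P(A')
= 0.8150*0.3860 + 0.1840*0.6140
= 0.314590 + 0.112976 = 0.427566
P(A|B) = 0.314590/0.427566 = 0.7358

P(A|B) = 0.7358


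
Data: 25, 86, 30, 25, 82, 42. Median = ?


Sorted: 25, 25, 30, 42, 82, 86
n = 6 (even)
Middle values: 30 and 42
Median = (30+42)/2 = 36.0000

Median = 36.0000


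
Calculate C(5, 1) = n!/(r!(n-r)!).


C(5,1) = 5!/(1! × 4!)
= 120/(1 × 24)
= 5

C(5,1) = 5


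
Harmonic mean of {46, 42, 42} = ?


Sum of reciprocals = 1/46 + 1/42 + 1/42 = 0.069358
HM = 3/0.069358 = 43.2537

HM = 43.2537


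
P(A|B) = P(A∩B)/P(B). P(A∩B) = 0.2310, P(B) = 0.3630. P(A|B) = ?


P(A|B) = 0.2310/0.3630 = 0.6364

P(A|B) = 0.6364


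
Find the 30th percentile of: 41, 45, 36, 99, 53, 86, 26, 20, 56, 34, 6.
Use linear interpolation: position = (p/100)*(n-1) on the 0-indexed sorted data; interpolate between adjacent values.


Sorted: 6, 20, 26, 34, 36, 41, 45, 53, 56, 86, 99
n = 11
Index = 30/100 * 10 = 3.0000
Lower = data[3] = 34, Upper = data[4] = 36
P30 = 34 + 0*(2) = 34.0000

P30 = 34.0000


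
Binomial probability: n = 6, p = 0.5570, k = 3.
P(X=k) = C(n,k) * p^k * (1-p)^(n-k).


C(6,3) = 20
p^3 = 0.172809
(1-p)^3 = 0.086938
P = 20 * 0.172809 * 0.086938 = 0.3005

P(X=3) = 0.3005


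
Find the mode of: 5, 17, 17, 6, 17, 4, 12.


Frequencies: 4:1, 5:1, 6:1, 12:1, 17:3
Max frequency = 3
Mode = 17

Mode = 17


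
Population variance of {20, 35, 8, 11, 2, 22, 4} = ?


Mean = 14.5714
Squared deviations: 29.4694, 417.3265, 43.1837, 12.7551, 158.0408, 55.1837, 111.7551
Sum = 827.7143
Variance = 827.7143/7 = 118.2449

Variance = 118.2449


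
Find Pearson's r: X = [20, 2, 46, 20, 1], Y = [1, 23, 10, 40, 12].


Mean X = 17.8000, Mean Y = 17.2000
SD X = 16.351147, SD Y = 13.377593
Cov = -38.560000
r = -38.560000/(16.351147*13.377593) = -0.1763

r = -0.1763


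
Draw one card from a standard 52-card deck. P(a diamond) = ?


13 diamonds in 52 cards
P = 13/52 = 0.2500

P = 0.2500


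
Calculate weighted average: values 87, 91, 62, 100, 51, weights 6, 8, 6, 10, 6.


Numerator = 87*6 + 91*8 + 62*6 + 100*10 + 51*6 = 2928
Denominator = 6 + 8 + 6 + 10 + 6 = 36
WM = 2928/36 = 81.3333

WM = 81.3333


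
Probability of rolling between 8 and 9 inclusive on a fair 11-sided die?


Favorable outcomes (8 ≤ roll ≤ 9): 2
Total outcomes = 11
P = 2/11 = 0.1818

P = 0.1818


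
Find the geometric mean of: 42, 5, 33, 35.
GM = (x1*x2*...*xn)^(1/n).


Product = 42 × 5 × 33 × 35 = 242550
GM = 242550^(1/4) = 22.1922

GM = 22.1922


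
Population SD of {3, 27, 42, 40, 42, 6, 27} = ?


Mean = 26.7143
Variance = 233.6327
SD = sqrt(233.6327) = 15.2850

SD = 15.2850


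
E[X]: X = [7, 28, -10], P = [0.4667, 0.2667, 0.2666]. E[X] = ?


E[X] = 7*0.4667 + 28*0.2667 - 10*0.2666
= 3.2669 + 7.4676 - 2.6660
= 8.0685

E[X] = 8.0685


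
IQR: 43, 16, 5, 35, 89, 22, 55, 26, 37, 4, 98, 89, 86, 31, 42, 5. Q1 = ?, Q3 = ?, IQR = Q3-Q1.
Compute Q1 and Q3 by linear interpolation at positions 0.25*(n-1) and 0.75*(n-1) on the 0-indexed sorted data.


Sorted: 4, 5, 5, 16, 22, 26, 31, 35, 37, 42, 43, 55, 86, 89, 89, 98
Q1 (25th %ile) = 20.5000
Q3 (75th %ile) = 62.7500
IQR = 62.7500 - 20.5000 = 42.2500

IQR = 42.2500


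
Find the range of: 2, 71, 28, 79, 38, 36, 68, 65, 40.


Max = 79, Min = 2
Range = 79 - 2 = 77

Range = 77


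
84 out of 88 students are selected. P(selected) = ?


P = 84/88 = 0.9545

P = 0.9545


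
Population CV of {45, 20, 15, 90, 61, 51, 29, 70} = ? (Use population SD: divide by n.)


Mean = 47.6250
SD = 24.1554
CV = (24.1554/47.6250)*100 = 50.7200%

CV = 50.7200%


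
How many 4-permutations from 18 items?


P(18,4) = 18!/14!
= 6402373705728000/87178291200
= 73440

P(18,4) = 73440


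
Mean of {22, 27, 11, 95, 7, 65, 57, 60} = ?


Sum = 22 + 27 + 11 + 95 + 7 + 65 + 57 + 60 = 344
n = 8
Mean = 344/8 = 43.0000

Mean = 43.0000


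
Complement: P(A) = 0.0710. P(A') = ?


P(not A) = 1 - 0.0710 = 0.9290

P(not A) = 0.9290


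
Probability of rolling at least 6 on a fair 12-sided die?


Favorable outcomes (roll ≥ 6): 7
Total outcomes = 12
P = 7/12 = 0.5833

P = 0.5833


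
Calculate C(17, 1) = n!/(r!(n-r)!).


C(17,1) = 17!/(1! × 16!)
= 355687428096000/(1 × 20922789888000)
= 17

C(17,1) = 17


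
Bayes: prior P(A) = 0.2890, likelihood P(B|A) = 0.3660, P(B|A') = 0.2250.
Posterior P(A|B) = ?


P(B) = P(B|A)*P(A) + P(B|A')*P(A')
= 0.3660*0.2890 + 0.2250*0.7110
= 0.105774 + 0.159975 = 0.265749
P(A|B) = 0.105774/0.265749 = 0.3980

P(A|B) = 0.3980


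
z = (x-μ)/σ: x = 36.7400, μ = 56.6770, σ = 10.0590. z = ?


z = (36.7400 - 56.6770)/10.0590
= -19.9370/10.0590
= -1.9820

z = -1.9820


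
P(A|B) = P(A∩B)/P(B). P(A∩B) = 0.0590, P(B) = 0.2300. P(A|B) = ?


P(A|B) = 0.0590/0.2300 = 0.2565

P(A|B) = 0.2565


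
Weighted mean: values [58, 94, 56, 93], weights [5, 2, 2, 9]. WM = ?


Numerator = 58*5 + 94*2 + 56*2 + 93*9 = 1427
Denominator = 5 + 2 + 2 + 9 = 18
WM = 1427/18 = 79.2778

WM = 79.2778


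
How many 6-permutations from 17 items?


P(17,6) = 17!/11!
= 355687428096000/39916800
= 8910720

P(17,6) = 8910720


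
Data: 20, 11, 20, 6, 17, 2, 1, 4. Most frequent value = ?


Frequencies: 1:1, 2:1, 4:1, 6:1, 11:1, 17:1, 20:2
Max frequency = 2
Mode = 20

Mode = 20


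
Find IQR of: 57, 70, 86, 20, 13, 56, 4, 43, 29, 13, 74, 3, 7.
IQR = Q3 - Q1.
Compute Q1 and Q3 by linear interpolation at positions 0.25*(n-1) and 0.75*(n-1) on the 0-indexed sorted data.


Sorted: 3, 4, 7, 13, 13, 20, 29, 43, 56, 57, 70, 74, 86
Q1 (25th %ile) = 13.0000
Q3 (75th %ile) = 57.0000
IQR = 57.0000 - 13.0000 = 44.0000

IQR = 44.0000


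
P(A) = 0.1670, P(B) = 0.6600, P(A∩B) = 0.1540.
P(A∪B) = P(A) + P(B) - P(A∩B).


P(A∪B) = 0.1670 + 0.6600 - 0.1540
= 0.8270 - 0.1540
= 0.6730

P(A∪B) = 0.6730


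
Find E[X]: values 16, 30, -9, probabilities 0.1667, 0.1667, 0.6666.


E[X] = 16*0.1667 + 30*0.1667 - 9*0.6666
= 2.6672 + 5.0010 - 5.9994
= 1.6688

E[X] = 1.6688


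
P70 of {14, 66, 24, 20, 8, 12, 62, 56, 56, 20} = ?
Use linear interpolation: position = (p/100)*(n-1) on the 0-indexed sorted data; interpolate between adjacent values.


Sorted: 8, 12, 14, 20, 20, 24, 56, 56, 62, 66
n = 10
Index = 70/100 * 9 = 6.3000
Lower = data[6] = 56, Upper = data[7] = 56
P70 = 56 + 0.3000*(0) = 56.0000

P70 = 56.0000


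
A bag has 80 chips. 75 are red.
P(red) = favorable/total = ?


P = 75/80 = 0.9375

P = 0.9375


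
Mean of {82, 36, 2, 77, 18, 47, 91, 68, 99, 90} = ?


Sum = 82 + 36 + 2 + 77 + 18 + 47 + 91 + 68 + 99 + 90 = 610
n = 10
Mean = 610/10 = 61.0000

Mean = 61.0000


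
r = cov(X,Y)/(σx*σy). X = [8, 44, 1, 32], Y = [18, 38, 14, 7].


Mean X = 21.2500, Mean Y = 19.2500
SD X = 17.455300, SD Y = 11.519006
Cov = 104.437500
r = 104.437500/(17.455300*11.519006) = 0.5194

r = 0.5194


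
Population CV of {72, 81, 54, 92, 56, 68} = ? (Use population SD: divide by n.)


Mean = 70.5000
SD = 13.3135
CV = (13.3135/70.5000)*100 = 18.8844%

CV = 18.8844%


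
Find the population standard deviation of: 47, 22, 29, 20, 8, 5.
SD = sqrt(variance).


Mean = 21.8333
Variance = 193.8056
SD = sqrt(193.8056) = 13.9214

SD = 13.9214


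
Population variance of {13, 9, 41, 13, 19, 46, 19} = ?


Mean = 22.8571
Squared deviations: 97.1633, 192.0204, 329.1633, 97.1633, 14.8776, 535.5918, 14.8776
Sum = 1280.8571
Variance = 1280.8571/7 = 182.9796

Variance = 182.9796


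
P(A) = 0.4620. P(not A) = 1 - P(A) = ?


P(not A) = 1 - 0.4620 = 0.5380

P(not A) = 0.5380


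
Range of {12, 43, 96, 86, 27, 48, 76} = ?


Max = 96, Min = 12
Range = 96 - 12 = 84

Range = 84


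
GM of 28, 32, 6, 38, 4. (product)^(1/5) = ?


Product = 28 × 32 × 6 × 38 × 4 = 817152
GM = 817152^(1/5) = 15.2216

GM = 15.2216


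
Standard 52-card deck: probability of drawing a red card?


26 red cards in 52 cards
P = 26/52 = 0.5000

P = 0.5000


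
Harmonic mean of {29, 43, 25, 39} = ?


Sum of reciprocals = 1/29 + 1/43 + 1/25 + 1/39 = 0.123380
HM = 4/0.123380 = 32.4203

HM = 32.4203


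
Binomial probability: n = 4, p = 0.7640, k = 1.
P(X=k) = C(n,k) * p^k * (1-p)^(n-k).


C(4,1) = 4
p^1 = 0.764000
(1-p)^3 = 0.013144
P = 4 * 0.764000 * 0.013144 = 0.0402

P(X=1) = 0.0402


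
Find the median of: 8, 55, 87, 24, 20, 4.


Sorted: 4, 8, 20, 24, 55, 87
n = 6 (even)
Middle values: 20 and 24
Median = (20+24)/2 = 22.0000

Median = 22.0000


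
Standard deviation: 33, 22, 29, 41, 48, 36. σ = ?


Mean = 34.8333
Variance = 69.1389
SD = sqrt(69.1389) = 8.3150

SD = 8.3150


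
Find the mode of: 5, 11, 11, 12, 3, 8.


Frequencies: 3:1, 5:1, 8:1, 11:2, 12:1
Max frequency = 2
Mode = 11

Mode = 11


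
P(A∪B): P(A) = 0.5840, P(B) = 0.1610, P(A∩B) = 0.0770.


P(A∪B) = 0.5840 + 0.1610 - 0.0770
= 0.7450 - 0.0770
= 0.6680

P(A∪B) = 0.6680


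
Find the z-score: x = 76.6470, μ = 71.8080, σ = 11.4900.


z = (76.6470 - 71.8080)/11.4900
= 4.8390/11.4900
= 0.4211

z = 0.4211


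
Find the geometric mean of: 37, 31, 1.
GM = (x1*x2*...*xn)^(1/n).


Product = 37 × 31 × 1 = 1147
GM = 1147^(1/3) = 10.4678

GM = 10.4678


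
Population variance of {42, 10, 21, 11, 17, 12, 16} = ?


Mean = 18.4286
Squared deviations: 555.6122, 71.0408, 6.6122, 55.1837, 2.0408, 41.3265, 5.8980
Sum = 737.7143
Variance = 737.7143/7 = 105.3878

Variance = 105.3878


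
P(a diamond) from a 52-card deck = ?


13 diamonds in 52 cards
P = 13/52 = 0.2500

P = 0.2500


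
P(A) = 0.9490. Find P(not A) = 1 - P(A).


P(not A) = 1 - 0.9490 = 0.0510

P(not A) = 0.0510


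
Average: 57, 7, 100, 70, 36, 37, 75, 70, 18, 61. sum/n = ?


Sum = 57 + 7 + 100 + 70 + 36 + 37 + 75 + 70 + 18 + 61 = 531
n = 10
Mean = 531/10 = 53.1000

Mean = 53.1000


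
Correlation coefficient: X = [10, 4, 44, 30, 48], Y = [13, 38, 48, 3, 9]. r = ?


Mean X = 27.2000, Mean Y = 22.2000
SD X = 17.645396, SD Y = 17.565876
Cov = -20.640000
r = -20.640000/(17.645396*17.565876) = -0.0666

r = -0.0666


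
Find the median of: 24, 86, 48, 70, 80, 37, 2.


Sorted: 2, 24, 37, 48, 70, 80, 86
n = 7 (odd)
Middle value = 48

Median = 48


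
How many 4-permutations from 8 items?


P(8,4) = 8!/4!
= 40320/24
= 1680

P(8,4) = 1680


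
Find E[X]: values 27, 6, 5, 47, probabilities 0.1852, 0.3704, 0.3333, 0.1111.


E[X] = 27*0.1852 + 6*0.3704 + 5*0.3333 + 47*0.1111
= 5.0004 + 2.2224 + 1.6665 + 5.2217
= 14.1110

E[X] = 14.1110


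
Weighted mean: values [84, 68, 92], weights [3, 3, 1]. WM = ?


Numerator = 84*3 + 68*3 + 92*1 = 548
Denominator = 3 + 3 + 1 = 7
WM = 548/7 = 78.2857

WM = 78.2857


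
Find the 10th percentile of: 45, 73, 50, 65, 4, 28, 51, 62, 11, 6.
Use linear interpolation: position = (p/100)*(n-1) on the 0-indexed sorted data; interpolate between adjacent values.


Sorted: 4, 6, 11, 28, 45, 50, 51, 62, 65, 73
n = 10
Index = 10/100 * 9 = 0.9000
Lower = data[0] = 4, Upper = data[1] = 6
P10 = 4 + 0.9000*(2) = 5.8000

P10 = 5.8000


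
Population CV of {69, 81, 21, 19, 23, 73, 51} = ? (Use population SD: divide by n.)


Mean = 48.1429
SD = 24.9538
CV = (24.9538/48.1429)*100 = 51.8329%

CV = 51.8329%


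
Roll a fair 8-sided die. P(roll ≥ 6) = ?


Favorable outcomes (roll ≥ 6): 3
Total outcomes = 8
P = 3/8 = 0.3750

P = 0.3750


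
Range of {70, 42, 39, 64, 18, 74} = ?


Max = 74, Min = 18
Range = 74 - 18 = 56

Range = 56


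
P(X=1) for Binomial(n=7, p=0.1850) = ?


C(7,1) = 7
p^1 = 0.185000
(1-p)^6 = 0.293053
P = 7 * 0.185000 * 0.293053 = 0.3795

P(X=1) = 0.3795


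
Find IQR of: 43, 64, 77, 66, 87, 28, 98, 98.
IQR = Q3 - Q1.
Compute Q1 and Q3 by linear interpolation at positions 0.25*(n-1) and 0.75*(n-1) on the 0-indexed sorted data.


Sorted: 28, 43, 64, 66, 77, 87, 98, 98
Q1 (25th %ile) = 58.7500
Q3 (75th %ile) = 89.7500
IQR = 89.7500 - 58.7500 = 31.0000

IQR = 31.0000


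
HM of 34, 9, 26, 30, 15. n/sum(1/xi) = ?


Sum of reciprocals = 1/34 + 1/9 + 1/26 + 1/30 + 1/15 = 0.278984
HM = 5/0.278984 = 17.9221

HM = 17.9221


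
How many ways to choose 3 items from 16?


C(16,3) = 16!/(3! × 13!)
= 20922789888000/(6 × 6227020800)
= 560

C(16,3) = 560


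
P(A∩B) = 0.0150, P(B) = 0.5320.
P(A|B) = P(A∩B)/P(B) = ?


P(A|B) = 0.0150/0.5320 = 0.0282

P(A|B) = 0.0282


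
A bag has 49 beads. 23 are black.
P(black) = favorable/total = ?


P = 23/49 = 0.4694

P = 0.4694


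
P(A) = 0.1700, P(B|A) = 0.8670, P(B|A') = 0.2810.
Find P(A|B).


P(B) = P(B|A)*P(A) + P(B|A')*P(A')
= 0.8670*0.1700 + 0.2810*0.8300
= 0.147390 + 0.233230 = 0.380620
P(A|B) = 0.147390/0.380620 = 0.3872

P(A|B) = 0.3872


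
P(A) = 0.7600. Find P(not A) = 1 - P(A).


P(not A) = 1 - 0.7600 = 0.2400

P(not A) = 0.2400


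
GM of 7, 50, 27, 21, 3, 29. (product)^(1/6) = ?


Product = 7 × 50 × 27 × 21 × 3 × 29 = 17265150
GM = 17265150^(1/6) = 16.0766

GM = 16.0766


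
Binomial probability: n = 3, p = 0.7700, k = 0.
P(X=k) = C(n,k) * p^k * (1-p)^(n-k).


C(3,0) = 1
p^0 = 1.000000
(1-p)^3 = 0.012167
P = 1 * 1.000000 * 0.012167 = 0.0122

P(X=0) = 0.0122


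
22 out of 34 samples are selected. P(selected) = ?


P = 22/34 = 0.6471

P = 0.6471


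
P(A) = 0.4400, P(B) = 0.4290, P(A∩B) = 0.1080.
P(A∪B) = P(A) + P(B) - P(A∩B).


P(A∪B) = 0.4400 + 0.4290 - 0.1080
= 0.8690 - 0.1080
= 0.7610

P(A∪B) = 0.7610


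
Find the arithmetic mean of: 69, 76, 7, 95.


Sum = 69 + 76 + 7 + 95 = 247
n = 4
Mean = 247/4 = 61.7500

Mean = 61.7500


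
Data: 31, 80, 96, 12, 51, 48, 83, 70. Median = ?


Sorted: 12, 31, 48, 51, 70, 80, 83, 96
n = 8 (even)
Middle values: 51 and 70
Median = (51+70)/2 = 60.5000

Median = 60.5000


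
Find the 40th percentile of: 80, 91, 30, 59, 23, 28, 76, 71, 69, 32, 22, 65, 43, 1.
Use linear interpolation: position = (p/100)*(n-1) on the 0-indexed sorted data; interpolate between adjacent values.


Sorted: 1, 22, 23, 28, 30, 32, 43, 59, 65, 69, 71, 76, 80, 91
n = 14
Index = 40/100 * 13 = 5.2000
Lower = data[5] = 32, Upper = data[6] = 43
P40 = 32 + 0.2000*(11) = 34.2000

P40 = 34.2000


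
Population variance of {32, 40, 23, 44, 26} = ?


Mean = 33.0000
Squared deviations: 1.0000, 49.0000, 100.0000, 121.0000, 49.0000
Sum = 320.0000
Variance = 320.0000/5 = 64.0000

Variance = 64.0000


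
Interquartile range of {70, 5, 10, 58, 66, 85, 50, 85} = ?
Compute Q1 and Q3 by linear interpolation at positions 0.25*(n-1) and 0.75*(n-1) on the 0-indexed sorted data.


Sorted: 5, 10, 50, 58, 66, 70, 85, 85
Q1 (25th %ile) = 40.0000
Q3 (75th %ile) = 73.7500
IQR = 73.7500 - 40.0000 = 33.7500

IQR = 33.7500


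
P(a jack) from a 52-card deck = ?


4 jacks in 52 cards
P = 4/52 = 0.0769

P = 0.0769


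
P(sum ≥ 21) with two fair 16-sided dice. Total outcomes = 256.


Total outcomes = 16×16 = 256
Favorable (sum ≥ 21): 78
P = 78/256 = 0.3047

P = 0.3047


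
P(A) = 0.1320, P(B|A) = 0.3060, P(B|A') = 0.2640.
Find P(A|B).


P(B) = P(B|A)*P(A) + P(B|A')*P(A')
= 0.3060*0.1320 + 0.2640*0.8680
= 0.040392 + 0.229152 = 0.269544
P(A|B) = 0.040392/0.269544 = 0.1499

P(A|B) = 0.1499


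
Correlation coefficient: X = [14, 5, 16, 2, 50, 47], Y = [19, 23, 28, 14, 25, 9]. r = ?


Mean X = 22.3333, Mean Y = 19.6667
SD X = 19.136933, SD Y = 6.523462
Cov = -17.555556
r = -17.555556/(19.136933*6.523462) = -0.1406

r = -0.1406


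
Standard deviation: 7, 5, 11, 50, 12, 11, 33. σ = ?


Mean = 18.4286
Variance = 238.8163
SD = sqrt(238.8163) = 15.4537

SD = 15.4537


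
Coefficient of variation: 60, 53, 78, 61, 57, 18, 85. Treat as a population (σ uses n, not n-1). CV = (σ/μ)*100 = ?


Mean = 58.8571
SD = 19.8669
CV = (19.8669/58.8571)*100 = 33.7544%

CV = 33.7544%


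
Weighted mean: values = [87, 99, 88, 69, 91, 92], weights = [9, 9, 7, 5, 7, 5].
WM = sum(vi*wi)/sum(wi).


Numerator = 87*9 + 99*9 + 88*7 + 69*5 + 91*7 + 92*5 = 3732
Denominator = 9 + 9 + 7 + 5 + 7 + 5 = 42
WM = 3732/42 = 88.8571

WM = 88.8571


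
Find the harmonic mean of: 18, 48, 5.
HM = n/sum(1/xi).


Sum of reciprocals = 1/18 + 1/48 + 1/5 = 0.276389
HM = 3/0.276389 = 10.8543

HM = 10.8543


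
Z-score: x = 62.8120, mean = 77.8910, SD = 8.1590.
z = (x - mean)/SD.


z = (62.8120 - 77.8910)/8.1590
= -15.0790/8.1590
= -1.8481

z = -1.8481


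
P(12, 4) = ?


P(12,4) = 12!/8!
= 479001600/40320
= 11880

P(12,4) = 11880


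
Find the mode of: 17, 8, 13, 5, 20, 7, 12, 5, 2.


Frequencies: 2:1, 5:2, 7:1, 8:1, 12:1, 13:1, 17:1, 20:1
Max frequency = 2
Mode = 5

Mode = 5


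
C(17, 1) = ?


C(17,1) = 17!/(1! × 16!)
= 355687428096000/(1 × 20922789888000)
= 17

C(17,1) = 17


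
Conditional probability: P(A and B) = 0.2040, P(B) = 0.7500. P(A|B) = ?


P(A|B) = 0.2040/0.7500 = 0.2720

P(A|B) = 0.2720


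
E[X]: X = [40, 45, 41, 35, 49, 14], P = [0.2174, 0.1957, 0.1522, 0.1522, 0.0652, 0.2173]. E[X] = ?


E[X] = 40*0.2174 + 45*0.1957 + 41*0.1522 + 35*0.1522 + 49*0.0652 + 14*0.2173
= 8.6960 + 8.8065 + 6.2402 + 5.3270 + 3.1948 + 3.0422
= 35.3067

E[X] = 35.3067


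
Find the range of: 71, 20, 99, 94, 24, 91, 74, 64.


Max = 99, Min = 20
Range = 99 - 20 = 79

Range = 79


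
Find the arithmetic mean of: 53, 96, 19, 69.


Sum = 53 + 96 + 19 + 69 = 237
n = 4
Mean = 237/4 = 59.2500

Mean = 59.2500


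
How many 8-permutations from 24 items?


P(24,8) = 24!/16!
= 620448401733239439360000/20922789888000
= 29654190720

P(24,8) = 29654190720


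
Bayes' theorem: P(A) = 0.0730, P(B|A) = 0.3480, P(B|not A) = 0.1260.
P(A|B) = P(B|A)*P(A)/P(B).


P(B) = P(B|A)*P(A) + P(B|A')*P(A')
= 0.3480*0.0730 + 0.1260*0.9270
= 0.025404 + 0.116802 = 0.142206
P(A|B) = 0.025404/0.142206 = 0.1786

P(A|B) = 0.1786


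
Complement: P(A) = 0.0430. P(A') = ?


P(not A) = 1 - 0.0430 = 0.9570

P(not A) = 0.9570


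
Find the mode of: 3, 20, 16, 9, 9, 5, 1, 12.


Frequencies: 1:1, 3:1, 5:1, 9:2, 12:1, 16:1, 20:1
Max frequency = 2
Mode = 9

Mode = 9


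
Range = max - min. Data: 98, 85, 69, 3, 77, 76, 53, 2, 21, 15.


Max = 98, Min = 2
Range = 98 - 2 = 96

Range = 96


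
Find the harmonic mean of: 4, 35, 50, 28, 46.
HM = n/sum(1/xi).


Sum of reciprocals = 1/4 + 1/35 + 1/50 + 1/28 + 1/46 = 0.356025
HM = 5/0.356025 = 14.0440

HM = 14.0440


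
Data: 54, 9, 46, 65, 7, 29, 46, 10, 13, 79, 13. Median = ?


Sorted: 7, 9, 10, 13, 13, 29, 46, 46, 54, 65, 79
n = 11 (odd)
Middle value = 29

Median = 29


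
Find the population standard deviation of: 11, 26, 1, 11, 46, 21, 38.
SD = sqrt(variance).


Mean = 22.0000
Variance = 218.8571
SD = sqrt(218.8571) = 14.7938

SD = 14.7938


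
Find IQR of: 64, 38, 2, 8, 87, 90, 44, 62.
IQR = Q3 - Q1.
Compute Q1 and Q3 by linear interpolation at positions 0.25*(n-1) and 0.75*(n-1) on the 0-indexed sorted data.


Sorted: 2, 8, 38, 44, 62, 64, 87, 90
Q1 (25th %ile) = 30.5000
Q3 (75th %ile) = 69.7500
IQR = 69.7500 - 30.5000 = 39.2500

IQR = 39.2500


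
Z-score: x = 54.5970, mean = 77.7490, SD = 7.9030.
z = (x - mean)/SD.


z = (54.5970 - 77.7490)/7.9030
= -23.1520/7.9030
= -2.9295

z = -2.9295


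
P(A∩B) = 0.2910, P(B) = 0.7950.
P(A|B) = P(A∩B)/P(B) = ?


P(A|B) = 0.2910/0.7950 = 0.3660

P(A|B) = 0.3660


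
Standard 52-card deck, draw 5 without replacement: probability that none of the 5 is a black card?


P(no black cards) = (26/52) × (25/51) × (24/50) × (23/49) × (22/48)
= 0.0253

P = 0.0253


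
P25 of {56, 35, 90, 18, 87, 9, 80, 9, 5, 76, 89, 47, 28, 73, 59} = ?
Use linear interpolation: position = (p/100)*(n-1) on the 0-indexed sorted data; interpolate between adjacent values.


Sorted: 5, 9, 9, 18, 28, 35, 47, 56, 59, 73, 76, 80, 87, 89, 90
n = 15
Index = 25/100 * 14 = 3.5000
Lower = data[3] = 18, Upper = data[4] = 28
P25 = 18 + 0.5000*(10) = 23.0000

P25 = 23.0000


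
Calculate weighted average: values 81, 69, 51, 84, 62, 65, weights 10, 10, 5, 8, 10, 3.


Numerator = 81*10 + 69*10 + 51*5 + 84*8 + 62*10 + 65*3 = 3242
Denominator = 10 + 10 + 5 + 8 + 10 + 3 = 46
WM = 3242/46 = 70.4783

WM = 70.4783


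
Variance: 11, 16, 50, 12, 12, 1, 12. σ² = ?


Mean = 16.2857
Squared deviations: 27.9388, 0.0816, 1136.6531, 18.3673, 18.3673, 233.6531, 18.3673
Sum = 1453.4286
Variance = 1453.4286/7 = 207.6327

Variance = 207.6327


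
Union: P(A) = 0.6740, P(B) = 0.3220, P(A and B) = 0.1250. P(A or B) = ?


P(A∪B) = 0.6740 + 0.3220 - 0.1250
= 0.9960 - 0.1250
= 0.8710

P(A∪B) = 0.8710


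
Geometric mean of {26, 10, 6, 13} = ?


Product = 26 × 10 × 6 × 13 = 20280
GM = 20280^(1/4) = 11.9335

GM = 11.9335


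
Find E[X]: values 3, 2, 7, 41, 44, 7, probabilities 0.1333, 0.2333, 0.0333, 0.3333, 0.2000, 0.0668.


E[X] = 3*0.1333 + 2*0.2333 + 7*0.0333 + 41*0.3333 + 44*0.2000 + 7*0.0668
= 0.3999 + 0.4666 + 0.2331 + 13.6653 + 8.8000 + 0.4676
= 24.0325

E[X] = 24.0325


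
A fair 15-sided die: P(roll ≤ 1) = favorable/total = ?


Favorable outcomes (roll ≤ 1): 1
Total outcomes = 15
P = 1/15 = 0.0667

P = 0.0667


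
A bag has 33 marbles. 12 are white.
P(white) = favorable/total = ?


P = 12/33 = 0.3636

P = 0.3636


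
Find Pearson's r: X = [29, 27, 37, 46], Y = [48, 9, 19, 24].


Mean X = 34.7500, Mean Y = 25.0000
SD X = 7.495832, SD Y = 14.335271
Cov = -8.250000
r = -8.250000/(7.495832*14.335271) = -0.0768

r = -0.0768


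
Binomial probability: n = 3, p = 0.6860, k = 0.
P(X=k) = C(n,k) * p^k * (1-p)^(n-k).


C(3,0) = 1
p^0 = 1.000000
(1-p)^3 = 0.030959
P = 1 * 1.000000 * 0.030959 = 0.0310

P(X=0) = 0.0310


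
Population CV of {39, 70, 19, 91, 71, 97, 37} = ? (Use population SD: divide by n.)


Mean = 60.5714
SD = 27.2547
CV = (27.2547/60.5714)*100 = 44.9959%

CV = 44.9959%


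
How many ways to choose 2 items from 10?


C(10,2) = 10!/(2! × 8!)
= 3628800/(2 × 40320)
= 45

C(10,2) = 45


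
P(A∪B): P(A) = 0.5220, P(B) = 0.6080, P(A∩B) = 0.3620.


P(A∪B) = 0.5220 + 0.6080 - 0.3620
= 1.1300 - 0.3620
= 0.7680

P(A∪B) = 0.7680


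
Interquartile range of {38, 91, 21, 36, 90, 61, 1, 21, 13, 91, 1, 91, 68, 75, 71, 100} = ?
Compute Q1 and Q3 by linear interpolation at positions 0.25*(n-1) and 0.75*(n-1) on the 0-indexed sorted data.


Sorted: 1, 1, 13, 21, 21, 36, 38, 61, 68, 71, 75, 90, 91, 91, 91, 100
Q1 (25th %ile) = 21.0000
Q3 (75th %ile) = 90.2500
IQR = 90.2500 - 21.0000 = 69.2500

IQR = 69.2500


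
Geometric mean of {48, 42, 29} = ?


Product = 48 × 42 × 29 = 58464
GM = 58464^(1/3) = 38.8117

GM = 38.8117


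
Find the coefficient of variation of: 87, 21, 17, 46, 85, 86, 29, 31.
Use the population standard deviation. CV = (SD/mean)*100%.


Mean = 50.2500
SD = 28.8043
CV = (28.8043/50.2500)*100 = 57.3220%

CV = 57.3220%


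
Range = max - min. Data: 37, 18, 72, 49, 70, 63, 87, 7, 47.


Max = 87, Min = 7
Range = 87 - 7 = 80

Range = 80


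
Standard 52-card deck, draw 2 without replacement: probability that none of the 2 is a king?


P(no kings) = (48/52) × (47/51)
= 0.8507

P = 0.8507


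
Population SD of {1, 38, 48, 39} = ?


Mean = 31.5000
Variance = 325.2500
SD = sqrt(325.2500) = 18.0347

SD = 18.0347


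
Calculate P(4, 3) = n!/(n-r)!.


P(4,3) = 4!/1!
= 24/1
= 24

P(4,3) = 24


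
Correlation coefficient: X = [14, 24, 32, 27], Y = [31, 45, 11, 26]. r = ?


Mean X = 24.2500, Mean Y = 28.2500
SD X = 6.571720, SD Y = 12.152675
Cov = -43.062500
r = -43.062500/(6.571720*12.152675) = -0.5392

r = -0.5392


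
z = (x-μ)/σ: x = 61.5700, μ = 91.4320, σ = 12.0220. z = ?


z = (61.5700 - 91.4320)/12.0220
= -29.8620/12.0220
= -2.4839

z = -2.4839


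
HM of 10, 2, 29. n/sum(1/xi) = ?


Sum of reciprocals = 1/10 + 1/2 + 1/29 = 0.634483
HM = 3/0.634483 = 4.7283

HM = 4.7283


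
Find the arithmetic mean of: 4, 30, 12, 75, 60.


Sum = 4 + 30 + 12 + 75 + 60 = 181
n = 5
Mean = 181/5 = 36.2000

Mean = 36.2000


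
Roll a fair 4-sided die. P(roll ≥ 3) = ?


Favorable outcomes (roll ≥ 3): 2
Total outcomes = 4
P = 2/4 = 0.5000

P = 0.5000


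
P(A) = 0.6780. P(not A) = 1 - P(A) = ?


P(not A) = 1 - 0.6780 = 0.3220

P(not A) = 0.3220


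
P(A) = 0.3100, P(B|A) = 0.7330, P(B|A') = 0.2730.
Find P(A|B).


P(B) = P(B|A)*P(A) + P(B|A')*P(A')
= 0.7330*0.3100 + 0.2730*0.6900
= 0.227230 + 0.188370 = 0.415600
P(A|B) = 0.227230/0.415600 = 0.5468

P(A|B) = 0.5468


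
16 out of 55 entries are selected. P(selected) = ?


P = 16/55 = 0.2909

P = 0.2909
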